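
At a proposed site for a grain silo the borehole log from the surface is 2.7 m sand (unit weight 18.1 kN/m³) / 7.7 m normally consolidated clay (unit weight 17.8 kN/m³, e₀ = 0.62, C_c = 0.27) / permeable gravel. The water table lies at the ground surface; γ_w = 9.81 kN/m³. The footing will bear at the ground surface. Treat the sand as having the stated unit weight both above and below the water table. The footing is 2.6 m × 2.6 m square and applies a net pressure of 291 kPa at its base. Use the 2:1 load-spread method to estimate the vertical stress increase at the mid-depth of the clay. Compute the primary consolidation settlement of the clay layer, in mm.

S_c ≈ 204 mm

Mid-depth of clay below the ground surface: z = 2.7 + 7.7/2 = 6.55 m.
Total vertical stress at mid-clay: σ_v = 18.1×2.7 + 17.8×3.85 = 117.4 kPa.
Pore pressure: u = 9.81×(6.55 − 0) = 64.255 kPa.
Initial effective stress: σ'_0 = σ_v − u = 117.4 − 64.255 = 53.145 kPa.
Stress increase at mid-clay by the 2:1 spreading method:
Δσ = qBL/((B+z)(L+z)) = 291×2.6×2.6/((2.6+6.55)(2.6+6.55)) = 23.496 kPa
Final effective stress: σ'_f = σ'_0 + Δσ = 53.145 + 23.496 = 76.641 kPa.
Normally consolidated clay, so the full stress increment lies on the virgin compression line:
S_c = C_c·H/(1+e₀)·log₁₀(σ'_f/σ'_0) = 0.27×7.7/(1+0.62)×log₁₀(76.641/53.145)
    = 1.2833 × 0.159 = 0.204 m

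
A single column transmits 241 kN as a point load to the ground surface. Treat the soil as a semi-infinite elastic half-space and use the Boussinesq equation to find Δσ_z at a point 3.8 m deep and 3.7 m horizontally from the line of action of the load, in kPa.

Boussinesq vertical stress below a point load on an elastic half-space:
Δσ_z = 3P/(2πz²) · [1 + (r/z)²]^(−5/2)
r/z = 3.7/3.8 = 0.97368; [1+(r/z)²]^(−5/2) = 0.1888.
Δσ_z = 3×241/(2π×3.8²) × 0.1888 = 7.9688 × 0.1888 = 1.505 kPa

Δσ_z ≈ 1.5 kPa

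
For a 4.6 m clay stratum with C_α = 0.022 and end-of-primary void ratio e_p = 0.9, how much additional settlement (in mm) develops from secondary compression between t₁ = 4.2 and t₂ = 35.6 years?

Secondary compression: S_s = C_α·H/(1+e_p)·log₁₀(t₂/t₁)
S_s = 0.022×4.6/(1+0.9)×log₁₀(35.6/4.2)
    = 0.05326 × 0.9282 = 0.04944 m

S_s ≈ 49.4 mm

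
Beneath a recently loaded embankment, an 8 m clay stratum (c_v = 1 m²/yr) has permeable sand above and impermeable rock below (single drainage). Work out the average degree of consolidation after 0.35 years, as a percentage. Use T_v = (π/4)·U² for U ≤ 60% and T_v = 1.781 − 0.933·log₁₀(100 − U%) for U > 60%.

U ≈ 8.34 %

Drainage path length: H_d = H = 8 m (single drainage).
T_v = c_v·t/H_d² = 1×0.35/8² = 0.0054687.
T_v = 0.0054687 corresponds to the U ≤ 60% branch:
U = √(4T_v/π) = 0.08344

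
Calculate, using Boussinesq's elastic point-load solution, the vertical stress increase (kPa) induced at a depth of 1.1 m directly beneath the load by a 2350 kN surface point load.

Δσ_z ≈ 927 kPa

Boussinesq vertical stress below a point load on an elastic half-space:
Δσ_z = 3P/(2πz²) · [1 + (r/z)²]^(−5/2)
r/z = 0/1.1 = 0; [1+(r/z)²]^(−5/2) = 1.
Δσ_z = 3×2350/(2π×1.1²) × 1 = 927.31 × 1 = 927.3 kPa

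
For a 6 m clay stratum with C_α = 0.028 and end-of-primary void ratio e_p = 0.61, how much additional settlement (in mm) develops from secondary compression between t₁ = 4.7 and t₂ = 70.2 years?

Secondary compression: S_s = C_α·H/(1+e_p)·log₁₀(t₂/t₁)
S_s = 0.028×6/(1+0.61)×log₁₀(70.2/4.7)
    = 0.1043 × 1.174 = 0.1225 m

S_s ≈ 123 mm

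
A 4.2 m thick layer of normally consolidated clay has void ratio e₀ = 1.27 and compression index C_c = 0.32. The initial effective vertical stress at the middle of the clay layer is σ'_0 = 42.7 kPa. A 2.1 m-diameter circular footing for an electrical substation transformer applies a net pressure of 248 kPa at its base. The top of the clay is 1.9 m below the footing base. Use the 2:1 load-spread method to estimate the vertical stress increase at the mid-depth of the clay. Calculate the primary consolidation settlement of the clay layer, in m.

Mid-depth of clay below the footing base: z = 1.9 + 4.2/2 = 4 m.
Stress increase at mid-clay by the 2:1 spreading method:
Δσ ≈ qD²/(D+z)² = 248×2.1²/(2.1+4)² = 29.392 kPa
Final effective stress: σ'_f = σ'_0 + Δσ = 42.7 + 29.392 = 72.092 kPa.
Normally consolidated clay, so the full stress increment lies on the virgin compression line:
S_c = C_c·H/(1+e₀)·log₁₀(σ'_f/σ'_0) = 0.32×4.2/(1+1.27)×log₁₀(72.092/42.7)
    = 0.59207 × 0.22746 = 0.1347 m

S_c ≈ 0.135 m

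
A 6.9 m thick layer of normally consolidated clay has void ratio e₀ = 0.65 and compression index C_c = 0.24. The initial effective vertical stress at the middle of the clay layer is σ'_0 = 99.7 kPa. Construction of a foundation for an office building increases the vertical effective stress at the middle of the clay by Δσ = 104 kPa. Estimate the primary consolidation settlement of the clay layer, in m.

Final effective stress: σ'_f = σ'_0 + Δσ = 99.7 + 104 = 203.7 kPa.
Normally consolidated clay, so the full stress increment lies on the virgin compression line:
S_c = C_c·H/(1+e₀)·log₁₀(σ'_f/σ'_0) = 0.24×6.9/(1+0.65)×log₁₀(203.7/99.7)
    = 1.0036 × 0.3103 = 0.3114 m

S_c ≈ 0.311 m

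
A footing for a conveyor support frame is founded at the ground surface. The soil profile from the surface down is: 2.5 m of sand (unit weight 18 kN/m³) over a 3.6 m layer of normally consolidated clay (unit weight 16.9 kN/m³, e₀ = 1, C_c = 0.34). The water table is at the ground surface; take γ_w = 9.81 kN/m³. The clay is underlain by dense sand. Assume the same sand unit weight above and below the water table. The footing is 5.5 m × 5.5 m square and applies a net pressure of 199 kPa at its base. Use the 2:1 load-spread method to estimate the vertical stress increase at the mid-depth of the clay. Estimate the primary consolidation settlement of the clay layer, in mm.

Mid-depth of clay below the ground surface: z = 2.5 + 3.6/2 = 4.3 m.
Total vertical stress at mid-clay: σ_v = 18×2.5 + 16.9×1.8 = 75.42 kPa.
Pore pressure: u = 9.81×(4.3 − 0) = 42.183 kPa.
Initial effective stress: σ'_0 = σ_v − u = 75.42 − 42.183 = 33.237 kPa.
Stress increase at mid-clay by the 2:1 spreading method:
Δσ = qBL/((B+z)(L+z)) = 199×5.5×5.5/((5.5+4.3)(5.5+4.3)) = 62.68 kPa
Final effective stress: σ'_f = σ'_0 + Δσ = 33.237 + 62.68 = 95.917 kPa.
Normally consolidated clay, so the full stress increment lies on the virgin compression line:
S_c = C_c·H/(1+e₀)·log₁₀(σ'_f/σ'_0) = 0.34×3.6/(1+1)×log₁₀(95.917/33.237)
    = 0.612 × 0.46027 = 0.2817 m

S_c ≈ 282 mm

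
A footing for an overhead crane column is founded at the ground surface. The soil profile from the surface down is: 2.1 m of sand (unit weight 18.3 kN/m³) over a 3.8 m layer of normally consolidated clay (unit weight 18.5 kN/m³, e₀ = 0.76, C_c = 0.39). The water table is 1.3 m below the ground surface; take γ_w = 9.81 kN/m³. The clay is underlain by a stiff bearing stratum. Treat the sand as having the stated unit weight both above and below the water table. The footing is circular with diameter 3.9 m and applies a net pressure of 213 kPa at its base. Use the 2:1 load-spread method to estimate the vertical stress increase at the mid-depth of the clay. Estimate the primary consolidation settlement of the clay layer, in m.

Mid-depth of clay below the ground surface: z = 2.1 + 3.8/2 = 4 m.
Total vertical stress at mid-clay: σ_v = 18.3×2.1 + 18.5×1.9 = 73.58 kPa.
Pore pressure: u = 9.81×(4 − 1.3) = 26.487 kPa.
Initial effective stress: σ'_0 = σ_v − u = 73.58 − 26.487 = 47.093 kPa.
Stress increase at mid-clay by the 2:1 spreading method:
Δσ ≈ qD²/(D+z)² = 213×3.9²/(3.9+4)² = 51.91 kPa
Final effective stress: σ'_f = σ'_0 + Δσ = 47.093 + 51.91 = 99.003 kPa.
Normally consolidated clay, so the full stress increment lies on the virgin compression line:
S_c = C_c·H/(1+e₀)·log₁₀(σ'_f/σ'_0) = 0.39×3.8/(1+0.76)×log₁₀(99.003/47.093)
    = 0.84205 × 0.32269 = 0.2717 m

S_c ≈ 0.272 m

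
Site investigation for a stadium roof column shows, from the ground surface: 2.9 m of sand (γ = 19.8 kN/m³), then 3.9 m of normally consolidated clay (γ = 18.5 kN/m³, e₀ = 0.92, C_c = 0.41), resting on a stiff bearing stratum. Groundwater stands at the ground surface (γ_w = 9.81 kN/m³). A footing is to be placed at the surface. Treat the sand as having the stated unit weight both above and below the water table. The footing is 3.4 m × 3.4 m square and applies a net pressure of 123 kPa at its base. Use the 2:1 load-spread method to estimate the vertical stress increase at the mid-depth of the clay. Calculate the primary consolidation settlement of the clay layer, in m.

S_c ≈ 0.136 m

Mid-depth of clay below the ground surface: z = 2.9 + 3.9/2 = 4.85 m.
Total vertical stress at mid-clay: σ_v = 19.8×2.9 + 18.5×1.95 = 93.495 kPa.
Pore pressure: u = 9.81×(4.85 − 0) = 47.578 kPa.
Initial effective stress: σ'_0 = σ_v − u = 93.495 − 47.578 = 45.917 kPa.
Stress increase at mid-clay by the 2:1 spreading method:
Δσ = qBL/((B+z)(L+z)) = 123×3.4×3.4/((3.4+4.85)(3.4+4.85)) = 20.891 kPa
Final effective stress: σ'_f = σ'_0 + Δσ = 45.917 + 20.891 = 66.808 kPa.
Normally consolidated clay, so the full stress increment lies on the virgin compression line:
S_c = C_c·H/(1+e₀)·log₁₀(σ'_f/σ'_0) = 0.41×3.9/(1+0.92)×log₁₀(66.808/45.917)
    = 0.83281 × 0.16285 = 0.1356 m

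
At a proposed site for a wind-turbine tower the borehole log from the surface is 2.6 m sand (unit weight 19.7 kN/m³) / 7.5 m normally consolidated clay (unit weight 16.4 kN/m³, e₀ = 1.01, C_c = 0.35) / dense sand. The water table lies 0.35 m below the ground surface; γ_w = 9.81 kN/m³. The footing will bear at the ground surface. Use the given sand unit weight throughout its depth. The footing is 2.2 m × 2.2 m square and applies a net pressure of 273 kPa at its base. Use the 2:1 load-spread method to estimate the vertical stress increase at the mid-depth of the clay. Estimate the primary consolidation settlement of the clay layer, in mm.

S_c ≈ 164 mm

Mid-depth of clay below the ground surface: z = 2.6 + 7.5/2 = 6.35 m.
Total vertical stress at mid-clay: σ_v = 19.7×2.6 + 16.4×3.75 = 112.72 kPa.
Pore pressure: u = 9.81×(6.35 − 0.35) = 58.86 kPa.
Initial effective stress: σ'_0 = σ_v − u = 112.72 − 58.86 = 53.86 kPa.
Stress increase at mid-clay by the 2:1 spreading method:
Δσ = qBL/((B+z)(L+z)) = 273×2.2×2.2/((2.2+6.35)(2.2+6.35)) = 18.075 kPa
Final effective stress: σ'_f = σ'_0 + Δσ = 53.86 + 18.075 = 71.935 kPa.
Normally consolidated clay, so the full stress increment lies on the virgin compression line:
S_c = C_c·H/(1+e₀)·log₁₀(σ'_f/σ'_0) = 0.35×7.5/(1+1.01)×log₁₀(71.935/53.86)
    = 1.306 × 0.12567 = 0.1641 m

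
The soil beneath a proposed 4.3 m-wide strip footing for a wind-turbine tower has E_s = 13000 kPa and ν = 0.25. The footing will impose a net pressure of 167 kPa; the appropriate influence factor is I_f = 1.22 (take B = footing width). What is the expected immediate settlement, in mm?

Immediate (elastic) settlement: S_e = q·B·(1−ν²)/E_s · I_f.
S_e = 167 × 4.3 × (1 − 0.25²) / 13000 × 1.22
    = 167 × 4.3 × 0.9375 / 13000 × 1.22
    = 0.06318 m = 63.18 mm

S_e ≈ 63.2 mm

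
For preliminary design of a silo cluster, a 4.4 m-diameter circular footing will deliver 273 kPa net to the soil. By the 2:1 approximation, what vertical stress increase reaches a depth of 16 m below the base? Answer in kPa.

By the 2:1 method the load spreads at 1 horizontal : 2 vertical, so at depth z the loaded area has grown by z in each plan dimension:
Δσ ≈ qD²/(D+z)² = 273×4.4²/(4.4+16)² = 12.7 kPa

Δσ_z ≈ 12.7 kPa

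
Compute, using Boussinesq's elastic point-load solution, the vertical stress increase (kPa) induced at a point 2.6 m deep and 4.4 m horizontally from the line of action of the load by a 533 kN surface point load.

Boussinesq vertical stress below a point load on an elastic half-space:
Δσ_z = 3P/(2πz²) · [1 + (r/z)²]^(−5/2)
r/z = 4.4/2.6 = 1.6923; [1+(r/z)²]^(−5/2) = 0.034075.
Δσ_z = 3×533/(2π×2.6²) × 0.034075 = 37.646 × 0.034075 = 1.283 kPa

Δσ_z ≈ 1.28 kPa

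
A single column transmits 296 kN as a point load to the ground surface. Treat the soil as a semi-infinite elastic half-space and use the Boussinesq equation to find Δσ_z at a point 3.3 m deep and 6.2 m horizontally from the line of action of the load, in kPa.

Δσ_z ≈ 0.297 kPa

Boussinesq vertical stress below a point load on an elastic half-space:
Δσ_z = 3P/(2πz²) · [1 + (r/z)²]^(−5/2)
r/z = 6.2/3.3 = 1.8788; [1+(r/z)²]^(−5/2) = 0.022898.
Δσ_z = 3×296/(2π×3.3²) × 0.022898 = 12.978 × 0.022898 = 0.2972 kPa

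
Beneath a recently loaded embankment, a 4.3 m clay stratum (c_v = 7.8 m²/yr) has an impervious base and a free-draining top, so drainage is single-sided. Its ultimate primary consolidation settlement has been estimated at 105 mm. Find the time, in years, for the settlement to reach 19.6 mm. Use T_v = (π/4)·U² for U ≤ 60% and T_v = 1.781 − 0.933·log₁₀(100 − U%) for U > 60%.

Drainage path length: H_d = H = 4.3 m (single drainage).
U = S(t)/S_ult = 19.6/105 = 0.1867.
U ≤ 60%: T_v = (π/4)·U² = (π/4)×0.18667² = 0.027367.
t = T_v·H_d²/c_v = 0.027367×4.3²/7.8 = 0.06487 years.

t ≈ 0.0649 years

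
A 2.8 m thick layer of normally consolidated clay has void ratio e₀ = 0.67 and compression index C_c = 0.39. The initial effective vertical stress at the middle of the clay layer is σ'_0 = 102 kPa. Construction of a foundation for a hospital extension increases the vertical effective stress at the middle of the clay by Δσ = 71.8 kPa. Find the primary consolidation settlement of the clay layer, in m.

Final effective stress: σ'_f = σ'_0 + Δσ = 102 + 71.8 = 173.8 kPa.
Normally consolidated clay, so the full stress increment lies on the virgin compression line:
S_c = C_c·H/(1+e₀)·log₁₀(σ'_f/σ'_0) = 0.39×2.8/(1+0.67)×log₁₀(173.8/102)
    = 0.65389 × 0.23145 = 0.1513 m

S_c ≈ 0.151 m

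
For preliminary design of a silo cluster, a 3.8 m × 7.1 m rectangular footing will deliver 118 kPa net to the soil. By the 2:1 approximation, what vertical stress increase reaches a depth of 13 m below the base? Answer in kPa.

By the 2:1 method the load spreads at 1 horizontal : 2 vertical, so at depth z the loaded area has grown by z in each plan dimension:
Δσ = qBL/((B+z)(L+z)) = 118×3.8×7.1/((3.8+13)(7.1+13)) = 9.428 kPa

Δσ_z ≈ 9.43 kPa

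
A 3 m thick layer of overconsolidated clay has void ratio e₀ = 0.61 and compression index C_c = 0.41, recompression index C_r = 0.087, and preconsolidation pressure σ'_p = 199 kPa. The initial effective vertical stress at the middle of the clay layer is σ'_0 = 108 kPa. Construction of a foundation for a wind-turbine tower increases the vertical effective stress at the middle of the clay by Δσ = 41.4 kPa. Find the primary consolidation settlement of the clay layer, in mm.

S_c ≈ 22.8 mm

Final effective stress: σ'_f = 108 + 41.4 = 149.4 kPa.
σ'_f = 149.4 ≤ σ'_p = 199 kPa, so the clay remains overconsolidated and only the recompression index applies:
S_c = C_r·H/(1+e₀)·log₁₀(σ'_f/σ'_0) = 0.087×3/1.61×log₁₀(149.4/108)
    = 0.16212 × 0.14093 = 0.02285 m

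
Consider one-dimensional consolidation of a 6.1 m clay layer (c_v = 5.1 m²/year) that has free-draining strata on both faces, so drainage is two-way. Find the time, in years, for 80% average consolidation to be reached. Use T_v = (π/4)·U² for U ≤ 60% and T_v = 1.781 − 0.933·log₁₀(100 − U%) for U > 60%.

t ≈ 1.03 years

Drainage path length: H_d = H/2 = 3.05 m (double drainage).
U > 60%: T_v = 1.781 − 0.933·log₁₀(100 − 80) = 0.56714.
t = T_v·H_d²/c_v = 0.56714×3.05²/5.1 = 1.034 years.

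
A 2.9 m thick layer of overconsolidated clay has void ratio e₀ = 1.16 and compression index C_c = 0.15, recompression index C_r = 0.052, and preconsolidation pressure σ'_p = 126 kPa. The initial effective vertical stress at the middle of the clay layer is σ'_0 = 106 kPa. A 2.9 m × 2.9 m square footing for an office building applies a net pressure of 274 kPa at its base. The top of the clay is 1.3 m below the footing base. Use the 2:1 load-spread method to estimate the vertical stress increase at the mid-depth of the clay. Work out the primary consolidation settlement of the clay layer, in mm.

S_c ≈ 35.6 mm

Mid-depth of clay below the footing base: z = 1.3 + 2.9/2 = 2.75 m.
Stress increase at mid-clay by the 2:1 spreading method:
Δσ = qBL/((B+z)(L+z)) = 274×2.9×2.9/((2.9+2.75)(2.9+2.75)) = 72.185 kPa
Final effective stress: σ'_f = 106 + 72.185 = 178.19 kPa.
σ'_f = 178.19 > σ'_p = 126 kPa, so the stress path crosses the preconsolidation pressure — recompression up to σ'_p, then virgin compression beyond:
S_c = H/(1+e₀)·[C_r·log₁₀(σ'_p/σ'_0) + C_c·log₁₀(σ'_f/σ'_p)]
    = 2.9/2.16 × [0.052×log₁₀(126/106) + 0.15×log₁₀(178.19/126)]
    = 1.3426 × [0.0039034 + 0.022577] = 0.03555 m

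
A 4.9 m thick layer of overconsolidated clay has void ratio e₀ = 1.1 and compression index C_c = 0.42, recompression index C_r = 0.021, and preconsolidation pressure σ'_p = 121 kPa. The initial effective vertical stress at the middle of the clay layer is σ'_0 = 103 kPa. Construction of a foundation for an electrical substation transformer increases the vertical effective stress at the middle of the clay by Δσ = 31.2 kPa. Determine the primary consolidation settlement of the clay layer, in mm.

S_c ≈ 47.5 mm

Final effective stress: σ'_f = 103 + 31.2 = 134.2 kPa.
σ'_f = 134.2 > σ'_p = 121 kPa, so the stress path crosses the preconsolidation pressure — recompression up to σ'_p, then virgin compression beyond:
S_c = H/(1+e₀)·[C_r·log₁₀(σ'_p/σ'_0) + C_c·log₁₀(σ'_f/σ'_p)]
    = 4.9/2.1 × [0.021×log₁₀(121/103) + 0.42×log₁₀(134.2/121)]
    = 2.3333 × [0.0014689 + 0.018886] = 0.04749 m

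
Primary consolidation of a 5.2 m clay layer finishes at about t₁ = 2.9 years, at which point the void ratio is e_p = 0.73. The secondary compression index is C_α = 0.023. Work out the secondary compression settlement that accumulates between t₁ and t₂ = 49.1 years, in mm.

Secondary compression: S_s = C_α·H/(1+e_p)·log₁₀(t₂/t₁)
S_s = 0.023×5.2/(1+0.73)×log₁₀(49.1/2.9)
    = 0.06913 × 1.229 = 0.08494 m

S_s ≈ 84.9 mm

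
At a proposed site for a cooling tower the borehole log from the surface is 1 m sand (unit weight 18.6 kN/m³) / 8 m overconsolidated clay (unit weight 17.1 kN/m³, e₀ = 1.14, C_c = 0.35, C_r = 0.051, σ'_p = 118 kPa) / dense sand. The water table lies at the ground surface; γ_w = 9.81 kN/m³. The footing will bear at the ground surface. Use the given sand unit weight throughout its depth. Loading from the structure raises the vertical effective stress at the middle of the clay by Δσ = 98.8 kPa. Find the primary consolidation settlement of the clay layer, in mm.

Mid-depth of clay below the ground surface: z = 1 + 8/2 = 5 m.
Total vertical stress at mid-clay: σ_v = 18.6×1 + 17.1×4 = 87 kPa.
Pore pressure: u = 9.81×(5 − 0) = 49.05 kPa.
Initial effective stress: σ'_0 = σ_v − u = 87 − 49.05 = 37.95 kPa.
Final effective stress: σ'_f = 37.95 + 98.8 = 136.75 kPa.
σ'_f = 136.75 > σ'_p = 118 kPa, so the stress path crosses the preconsolidation pressure — recompression up to σ'_p, then virgin compression beyond:
S_c = H/(1+e₀)·[C_r·log₁₀(σ'_p/σ'_0) + C_c·log₁₀(σ'_f/σ'_p)]
    = 8/2.14 × [0.051×log₁₀(118/37.95) + 0.35×log₁₀(136.75/118)]
    = 3.7383 × [0.025126 + 0.022416] = 0.1777 m

S_c ≈ 178 mm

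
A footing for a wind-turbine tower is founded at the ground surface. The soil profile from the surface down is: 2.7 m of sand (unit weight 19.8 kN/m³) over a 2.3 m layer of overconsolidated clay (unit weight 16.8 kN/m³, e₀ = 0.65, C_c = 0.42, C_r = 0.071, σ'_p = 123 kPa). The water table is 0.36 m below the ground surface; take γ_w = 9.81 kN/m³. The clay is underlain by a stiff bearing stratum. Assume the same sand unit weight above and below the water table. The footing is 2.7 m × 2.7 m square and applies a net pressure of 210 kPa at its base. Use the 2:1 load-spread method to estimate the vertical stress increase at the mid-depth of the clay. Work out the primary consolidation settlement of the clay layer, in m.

Mid-depth of clay below the ground surface: z = 2.7 + 2.3/2 = 3.85 m.
Total vertical stress at mid-clay: σ_v = 19.8×2.7 + 16.8×1.15 = 72.78 kPa.
Pore pressure: u = 9.81×(3.85 − 0.36) = 34.237 kPa.
Initial effective stress: σ'_0 = σ_v − u = 72.78 − 34.237 = 38.543 kPa.
Stress increase at mid-clay by the 2:1 spreading method:
Δσ = qBL/((B+z)(L+z)) = 210×2.7×2.7/((2.7+3.85)(2.7+3.85)) = 35.683 kPa
Final effective stress: σ'_f = 38.543 + 35.683 = 74.226 kPa.
σ'_f = 74.226 ≤ σ'_p = 123 kPa, so the clay remains overconsolidated and only the recompression index applies:
S_c = C_r·H/(1+e₀)·log₁₀(σ'_f/σ'_0) = 0.071×2.3/1.65×log₁₀(74.226/38.543)
    = 0.098967 × 0.28461 = 0.02817 m

S_c ≈ 0.0282 m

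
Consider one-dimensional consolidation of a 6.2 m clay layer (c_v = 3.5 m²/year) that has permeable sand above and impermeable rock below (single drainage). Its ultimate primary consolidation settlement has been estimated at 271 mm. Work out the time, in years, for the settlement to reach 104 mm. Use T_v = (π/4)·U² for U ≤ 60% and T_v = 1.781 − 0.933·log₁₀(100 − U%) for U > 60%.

t ≈ 1.27 years

Drainage path length: H_d = H = 6.2 m (single drainage).
U = S(t)/S_ult = 104/271 = 0.3838.
U ≤ 60%: T_v = (π/4)·U² = (π/4)×0.38376² = 0.11567.
t = T_v·H_d²/c_v = 0.11567×6.2²/3.5 = 1.27 years.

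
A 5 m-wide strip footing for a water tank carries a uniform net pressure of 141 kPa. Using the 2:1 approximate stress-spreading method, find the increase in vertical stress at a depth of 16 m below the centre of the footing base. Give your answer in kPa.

By the 2:1 method the load spreads at 1 horizontal : 2 vertical, so at depth z the loaded area has grown by z in each plan dimension:
Δσ = qB/(B+z) = 141×5/(5+16) = 33.571 kPa

Δσ_z ≈ 33.6 kPa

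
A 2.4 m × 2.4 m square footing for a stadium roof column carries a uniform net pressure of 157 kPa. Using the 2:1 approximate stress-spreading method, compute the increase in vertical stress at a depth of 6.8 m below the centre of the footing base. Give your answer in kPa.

Δσ_z ≈ 10.7 kPa

By the 2:1 method the load spreads at 1 horizontal : 2 vertical, so at depth z the loaded area has grown by z in each plan dimension:
Δσ = qBL/((B+z)(L+z)) = 157×2.4×2.4/((2.4+6.8)(2.4+6.8)) = 10.684 kPa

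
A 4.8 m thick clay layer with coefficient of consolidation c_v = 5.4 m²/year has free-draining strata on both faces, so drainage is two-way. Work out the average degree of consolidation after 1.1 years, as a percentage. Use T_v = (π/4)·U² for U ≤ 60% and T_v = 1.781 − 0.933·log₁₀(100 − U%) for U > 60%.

Drainage path length: H_d = H/2 = 2.4 m (double drainage).
T_v = c_v·t/H_d² = 5.4×1.1/2.4² = 1.0313.
T_v = 1.0313 corresponds to the U > 60% branch:
U = 1 − 10^((1.781 − T_v)/0.933)/100 = 0.9364

U ≈ 93.6 %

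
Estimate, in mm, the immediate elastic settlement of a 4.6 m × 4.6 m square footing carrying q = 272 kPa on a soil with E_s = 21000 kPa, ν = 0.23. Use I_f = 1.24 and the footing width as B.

S_e ≈ 70 mm

Immediate (elastic) settlement: S_e = q·B·(1−ν²)/E_s · I_f.
S_e = 272 × 4.6 × (1 − 0.23²) / 21000 × 1.24
    = 272 × 4.6 × 0.9471 / 21000 × 1.24
    = 0.06997 m = 69.97 mm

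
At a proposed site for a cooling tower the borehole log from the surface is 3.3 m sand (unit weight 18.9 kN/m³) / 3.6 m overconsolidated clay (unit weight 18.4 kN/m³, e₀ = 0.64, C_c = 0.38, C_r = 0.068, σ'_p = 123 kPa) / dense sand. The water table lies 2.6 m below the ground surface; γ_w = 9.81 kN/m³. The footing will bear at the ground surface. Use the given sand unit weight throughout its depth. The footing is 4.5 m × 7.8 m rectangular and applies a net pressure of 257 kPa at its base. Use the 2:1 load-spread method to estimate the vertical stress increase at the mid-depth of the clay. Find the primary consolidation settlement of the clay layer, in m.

S_c ≈ 0.0923 m

Mid-depth of clay below the ground surface: z = 3.3 + 3.6/2 = 5.1 m.
Total vertical stress at mid-clay: σ_v = 18.9×3.3 + 18.4×1.8 = 95.49 kPa.
Pore pressure: u = 9.81×(5.1 − 2.6) = 24.525 kPa.
Initial effective stress: σ'_0 = σ_v − u = 95.49 − 24.525 = 70.965 kPa.
Stress increase at mid-clay by the 2:1 spreading method:
Δσ = qBL/((B+z)(L+z)) = 257×4.5×7.8/((4.5+5.1)(7.8+5.1)) = 72.842 kPa
Final effective stress: σ'_f = 70.965 + 72.842 = 143.81 kPa.
σ'_f = 143.81 > σ'_p = 123 kPa, so the stress path crosses the preconsolidation pressure — recompression up to σ'_p, then virgin compression beyond:
S_c = H/(1+e₀)·[C_r·log₁₀(σ'_p/σ'_0) + C_c·log₁₀(σ'_f/σ'_p)]
    = 3.6/1.64 × [0.068×log₁₀(123/70.965) + 0.38×log₁₀(143.81/123)]
    = 2.1951 × [0.016243 + 0.025796] = 0.09228 m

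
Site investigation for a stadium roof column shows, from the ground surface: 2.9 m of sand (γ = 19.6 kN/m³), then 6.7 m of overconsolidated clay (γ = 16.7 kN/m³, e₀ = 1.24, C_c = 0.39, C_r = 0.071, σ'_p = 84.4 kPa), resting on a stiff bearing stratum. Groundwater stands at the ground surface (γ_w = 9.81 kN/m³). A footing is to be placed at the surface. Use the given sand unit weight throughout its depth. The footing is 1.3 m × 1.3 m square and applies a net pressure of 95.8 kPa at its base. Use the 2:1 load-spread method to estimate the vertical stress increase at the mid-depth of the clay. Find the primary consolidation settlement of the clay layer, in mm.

Mid-depth of clay below the ground surface: z = 2.9 + 6.7/2 = 6.25 m.
Total vertical stress at mid-clay: σ_v = 19.6×2.9 + 16.7×3.35 = 112.78 kPa.
Pore pressure: u = 9.81×(6.25 − 0) = 61.312 kPa.
Initial effective stress: σ'_0 = σ_v − u = 112.78 − 61.312 = 51.468 kPa.
Stress increase at mid-clay by the 2:1 spreading method:
Δσ = qBL/((B+z)(L+z)) = 95.8×1.3×1.3/((1.3+6.25)(1.3+6.25)) = 2.8403 kPa
Final effective stress: σ'_f = 51.468 + 2.8403 = 54.308 kPa.
σ'_f = 54.308 ≤ σ'_p = 84.4 kPa, so the clay remains overconsolidated and only the recompression index applies:
S_c = C_r·H/(1+e₀)·log₁₀(σ'_f/σ'_0) = 0.071×6.7/2.24×log₁₀(54.308/51.468)
    = 0.21237 × 0.023327 = 0.004954 m

S_c ≈ 4.95 mm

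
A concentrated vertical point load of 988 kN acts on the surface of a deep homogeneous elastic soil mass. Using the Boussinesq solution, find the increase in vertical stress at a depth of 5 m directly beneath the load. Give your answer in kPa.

Boussinesq vertical stress below a point load on an elastic half-space:
Δσ_z = 3P/(2πz²) · [1 + (r/z)²]^(−5/2)
r/z = 0/5 = 0; [1+(r/z)²]^(−5/2) = 1.
Δσ_z = 3×988/(2π×5²) × 1 = 18.869 × 1 = 18.87 kPa

Δσ_z ≈ 18.9 kPa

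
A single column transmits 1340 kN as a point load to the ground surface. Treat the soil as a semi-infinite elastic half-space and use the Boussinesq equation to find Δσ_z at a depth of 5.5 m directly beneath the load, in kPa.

Δσ_z ≈ 21.2 kPa

Boussinesq vertical stress below a point load on an elastic half-space:
Δσ_z = 3P/(2πz²) · [1 + (r/z)²]^(−5/2)
r/z = 0/5.5 = 0; [1+(r/z)²]^(−5/2) = 1.
Δσ_z = 3×1340/(2π×5.5²) × 1 = 21.151 × 1 = 21.15 kPa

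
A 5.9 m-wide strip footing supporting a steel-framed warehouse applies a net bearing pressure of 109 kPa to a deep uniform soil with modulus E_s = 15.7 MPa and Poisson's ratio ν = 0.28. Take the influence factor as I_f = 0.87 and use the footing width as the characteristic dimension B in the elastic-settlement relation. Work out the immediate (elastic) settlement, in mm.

S_e ≈ 32.8 mm

Immediate (elastic) settlement: S_e = q·B·(1−ν²)/E_s · I_f.
E_s = 15.7 MPa = 15700 kPa.
S_e = 109 × 5.9 × (1 − 0.28²) / 15700 × 0.87
    = 109 × 5.9 × 0.9216 / 15700 × 0.87
    = 0.03284 m = 32.84 mm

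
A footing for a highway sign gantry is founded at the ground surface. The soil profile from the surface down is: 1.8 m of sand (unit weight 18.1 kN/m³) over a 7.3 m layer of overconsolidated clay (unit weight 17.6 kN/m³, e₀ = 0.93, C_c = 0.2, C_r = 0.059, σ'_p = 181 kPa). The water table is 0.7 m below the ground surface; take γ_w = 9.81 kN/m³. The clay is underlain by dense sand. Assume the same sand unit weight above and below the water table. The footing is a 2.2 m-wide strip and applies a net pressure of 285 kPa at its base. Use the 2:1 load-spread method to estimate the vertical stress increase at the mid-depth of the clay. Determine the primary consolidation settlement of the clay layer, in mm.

Mid-depth of clay below the ground surface: z = 1.8 + 7.3/2 = 5.45 m.
Total vertical stress at mid-clay: σ_v = 18.1×1.8 + 17.6×3.65 = 96.82 kPa.
Pore pressure: u = 9.81×(5.45 − 0.7) = 46.598 kPa.
Initial effective stress: σ'_0 = σ_v − u = 96.82 − 46.598 = 50.222 kPa.
Stress increase at mid-clay by the 2:1 spreading method:
Δσ = qB/(B+z) = 285×2.2/(2.2+5.45) = 81.961 kPa
Final effective stress: σ'_f = 50.222 + 81.961 = 132.18 kPa.
σ'_f = 132.18 ≤ σ'_p = 181 kPa, so the clay remains overconsolidated and only the recompression index applies:
S_c = C_r·H/(1+e₀)·log₁₀(σ'_f/σ'_0) = 0.059×7.3/1.93×log₁₀(132.18/50.222)
    = 0.22316 × 0.42027 = 0.09379 m

S_c ≈ 93.8 mm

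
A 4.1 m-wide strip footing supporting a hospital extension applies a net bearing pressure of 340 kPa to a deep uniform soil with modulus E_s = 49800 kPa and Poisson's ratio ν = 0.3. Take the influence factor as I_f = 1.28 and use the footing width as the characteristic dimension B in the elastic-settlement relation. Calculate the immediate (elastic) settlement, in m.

S_e ≈ 0.0326 m

Immediate (elastic) settlement: S_e = q·B·(1−ν²)/E_s · I_f.
S_e = 340 × 4.1 × (1 − 0.3²) / 49800 × 1.28
    = 340 × 4.1 × 0.91 / 49800 × 1.28
    = 0.03261 m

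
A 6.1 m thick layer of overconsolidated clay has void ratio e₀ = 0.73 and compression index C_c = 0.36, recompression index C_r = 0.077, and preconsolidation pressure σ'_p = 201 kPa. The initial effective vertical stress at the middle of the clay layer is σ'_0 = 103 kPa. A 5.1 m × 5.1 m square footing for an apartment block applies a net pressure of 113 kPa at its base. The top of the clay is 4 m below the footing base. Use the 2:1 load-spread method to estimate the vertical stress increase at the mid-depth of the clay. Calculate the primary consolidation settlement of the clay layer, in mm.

S_c ≈ 20.8 mm

Mid-depth of clay below the footing base: z = 4 + 6.1/2 = 7.05 m.
Stress increase at mid-clay by the 2:1 spreading method:
Δσ = qBL/((B+z)(L+z)) = 113×5.1×5.1/((5.1+7.05)(5.1+7.05)) = 19.91 kPa
Final effective stress: σ'_f = 103 + 19.91 = 122.91 kPa.
σ'_f = 122.91 ≤ σ'_p = 201 kPa, so the clay remains overconsolidated and only the recompression index applies:
S_c = C_r·H/(1+e₀)·log₁₀(σ'_f/σ'_0) = 0.077×6.1/1.73×log₁₀(122.91/103)
    = 0.2715 × 0.07675 = 0.02084 m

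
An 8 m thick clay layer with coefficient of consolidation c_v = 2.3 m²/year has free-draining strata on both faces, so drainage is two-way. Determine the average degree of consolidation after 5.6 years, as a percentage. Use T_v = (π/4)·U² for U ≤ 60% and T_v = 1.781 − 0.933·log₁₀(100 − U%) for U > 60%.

U ≈ 88.9 %

Drainage path length: H_d = H/2 = 4 m (double drainage).
T_v = c_v·t/H_d² = 2.3×5.6/4² = 0.805.
T_v = 0.805 corresponds to the U > 60% branch:
U = 1 − 10^((1.781 − T_v)/0.933)/100 = 0.8888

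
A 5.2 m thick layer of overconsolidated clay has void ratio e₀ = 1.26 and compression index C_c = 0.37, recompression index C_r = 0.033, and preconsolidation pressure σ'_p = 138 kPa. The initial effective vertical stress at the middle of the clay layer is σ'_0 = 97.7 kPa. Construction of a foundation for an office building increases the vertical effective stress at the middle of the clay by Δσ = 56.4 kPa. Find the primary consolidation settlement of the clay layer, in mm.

Final effective stress: σ'_f = 97.7 + 56.4 = 154.1 kPa.
σ'_f = 154.1 > σ'_p = 138 kPa, so the stress path crosses the preconsolidation pressure — recompression up to σ'_p, then virgin compression beyond:
S_c = H/(1+e₀)·[C_r·log₁₀(σ'_p/σ'_0) + C_c·log₁₀(σ'_f/σ'_p)]
    = 5.2/2.26 × [0.033×log₁₀(138/97.7) + 0.37×log₁₀(154.1/138)]
    = 2.3009 × [0.0049495 + 0.017732] = 0.05219 m

S_c ≈ 52.2 mm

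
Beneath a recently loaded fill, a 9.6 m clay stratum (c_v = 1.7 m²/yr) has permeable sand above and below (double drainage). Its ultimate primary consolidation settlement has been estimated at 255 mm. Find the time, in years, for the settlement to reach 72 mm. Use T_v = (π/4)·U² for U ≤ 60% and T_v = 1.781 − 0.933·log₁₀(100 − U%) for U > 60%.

Drainage path length: H_d = H/2 = 4.8 m (double drainage).
U = S(t)/S_ult = 72/255 = 0.2824.
U ≤ 60%: T_v = (π/4)·U² = (π/4)×0.28235² = 0.062614.
t = T_v·H_d²/c_v = 0.062614×4.8²/1.7 = 0.8486 years.

t ≈ 0.849 years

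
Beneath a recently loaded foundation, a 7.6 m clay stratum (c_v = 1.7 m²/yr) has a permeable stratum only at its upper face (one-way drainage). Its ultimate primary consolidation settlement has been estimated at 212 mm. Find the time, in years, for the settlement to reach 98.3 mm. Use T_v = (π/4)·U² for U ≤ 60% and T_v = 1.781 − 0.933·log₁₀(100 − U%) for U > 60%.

Drainage path length: H_d = H = 7.6 m (single drainage).
U = S(t)/S_ult = 98.3/212 = 0.4637.
U ≤ 60%: T_v = (π/4)·U² = (π/4)×0.46368² = 0.16886.
t = T_v·H_d²/c_v = 0.16886×7.6²/1.7 = 5.737 years.

t ≈ 5.74 years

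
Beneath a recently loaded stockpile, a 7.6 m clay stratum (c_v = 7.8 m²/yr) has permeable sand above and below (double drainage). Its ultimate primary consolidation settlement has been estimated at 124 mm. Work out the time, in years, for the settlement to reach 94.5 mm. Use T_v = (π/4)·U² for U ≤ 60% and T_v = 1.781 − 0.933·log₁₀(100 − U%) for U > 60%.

Drainage path length: H_d = H/2 = 3.8 m (double drainage).
U = S(t)/S_ult = 94.5/124 = 0.7621.
U > 60%: T_v = 1.781 − 0.933·log₁₀(100 − 76.21) = 0.49682.
t = T_v·H_d²/c_v = 0.49682×3.8²/7.8 = 0.9198 years.

t ≈ 0.92 years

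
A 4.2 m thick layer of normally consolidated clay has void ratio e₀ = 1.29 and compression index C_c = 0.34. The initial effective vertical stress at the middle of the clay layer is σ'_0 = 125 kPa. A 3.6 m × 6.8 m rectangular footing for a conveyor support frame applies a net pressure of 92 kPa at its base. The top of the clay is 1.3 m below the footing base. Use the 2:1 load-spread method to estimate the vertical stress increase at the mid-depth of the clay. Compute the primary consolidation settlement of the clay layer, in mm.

S_c ≈ 60.9 mm

Mid-depth of clay below the footing base: z = 1.3 + 4.2/2 = 3.4 m.
Stress increase at mid-clay by the 2:1 spreading method:
Δσ = qBL/((B+z)(L+z)) = 92×3.6×6.8/((3.6+3.4)(6.8+3.4)) = 31.543 kPa
Final effective stress: σ'_f = σ'_0 + Δσ = 125 + 31.543 = 156.54 kPa.
Normally consolidated clay, so the full stress increment lies on the virgin compression line:
S_c = C_c·H/(1+e₀)·log₁₀(σ'_f/σ'_0) = 0.34×4.2/(1+1.29)×log₁₀(156.54/125)
    = 0.62358 × 0.097715 = 0.06093 m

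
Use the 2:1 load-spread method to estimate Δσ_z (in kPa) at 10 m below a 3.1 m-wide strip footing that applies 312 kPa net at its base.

By the 2:1 method the load spreads at 1 horizontal : 2 vertical, so at depth z the loaded area has grown by z in each plan dimension:
Δσ = qB/(B+z) = 312×3.1/(3.1+10) = 73.832 kPa

Δσ_z ≈ 73.8 kPa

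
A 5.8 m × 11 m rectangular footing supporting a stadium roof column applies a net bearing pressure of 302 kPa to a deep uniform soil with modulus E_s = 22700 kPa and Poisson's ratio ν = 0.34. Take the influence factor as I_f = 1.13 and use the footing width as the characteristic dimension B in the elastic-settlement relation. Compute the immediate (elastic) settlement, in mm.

S_e ≈ 77.1 mm

Immediate (elastic) settlement: S_e = q·B·(1−ν²)/E_s · I_f.
S_e = 302 × 5.8 × (1 − 0.34²) / 22700 × 1.13
    = 302 × 5.8 × 0.8844 / 22700 × 1.13
    = 0.07711 m = 77.11 mm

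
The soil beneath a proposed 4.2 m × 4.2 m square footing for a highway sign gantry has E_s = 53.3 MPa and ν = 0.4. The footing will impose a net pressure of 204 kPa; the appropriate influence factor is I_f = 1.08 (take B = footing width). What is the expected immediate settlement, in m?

Immediate (elastic) settlement: S_e = q·B·(1−ν²)/E_s · I_f.
E_s = 53.3 MPa = 53300 kPa.
S_e = 204 × 4.2 × (1 − 0.4²) / 53300 × 1.08
    = 204 × 4.2 × 0.84 / 53300 × 1.08
    = 0.01458 m

S_e ≈ 0.0146 m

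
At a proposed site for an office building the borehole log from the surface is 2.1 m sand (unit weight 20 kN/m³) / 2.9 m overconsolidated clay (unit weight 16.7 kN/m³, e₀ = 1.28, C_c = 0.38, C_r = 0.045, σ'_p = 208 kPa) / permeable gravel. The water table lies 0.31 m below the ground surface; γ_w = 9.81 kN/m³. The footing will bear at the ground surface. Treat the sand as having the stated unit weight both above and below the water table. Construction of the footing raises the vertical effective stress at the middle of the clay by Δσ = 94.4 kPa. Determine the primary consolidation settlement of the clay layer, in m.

Mid-depth of clay below the ground surface: z = 2.1 + 2.9/2 = 3.55 m.
Total vertical stress at mid-clay: σ_v = 20×2.1 + 16.7×1.45 = 66.215 kPa.
Pore pressure: u = 9.81×(3.55 − 0.31) = 31.784 kPa.
Initial effective stress: σ'_0 = σ_v − u = 66.215 − 31.784 = 34.431 kPa.
Final effective stress: σ'_f = 34.431 + 94.4 = 128.83 kPa.
σ'_f = 128.83 ≤ σ'_p = 208 kPa, so the clay remains overconsolidated and only the recompression index applies:
S_c = C_r·H/(1+e₀)·log₁₀(σ'_f/σ'_0) = 0.045×2.9/2.28×log₁₀(128.83/34.431)
    = 0.057236 × 0.57307 = 0.0328 m

S_c ≈ 0.0328 m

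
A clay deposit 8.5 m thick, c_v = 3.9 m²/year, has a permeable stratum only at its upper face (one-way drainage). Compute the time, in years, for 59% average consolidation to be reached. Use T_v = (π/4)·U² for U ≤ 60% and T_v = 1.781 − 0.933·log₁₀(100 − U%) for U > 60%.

t ≈ 5.06 years

Drainage path length: H_d = H = 8.5 m (single drainage).
U ≤ 60%: T_v = (π/4)·U² = (π/4)×0.59² = 0.2734.
t = T_v·H_d²/c_v = 0.2734×8.5²/3.9 = 5.065 years.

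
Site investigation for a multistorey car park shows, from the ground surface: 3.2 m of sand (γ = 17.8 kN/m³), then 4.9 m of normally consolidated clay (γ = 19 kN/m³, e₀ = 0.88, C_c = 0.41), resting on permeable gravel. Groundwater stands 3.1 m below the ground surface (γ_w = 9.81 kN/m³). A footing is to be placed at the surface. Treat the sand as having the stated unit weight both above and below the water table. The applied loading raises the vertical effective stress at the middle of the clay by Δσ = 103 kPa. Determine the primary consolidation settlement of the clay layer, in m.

S_c ≈ 0.389 m

Mid-depth of clay below the ground surface: z = 3.2 + 4.9/2 = 5.65 m.
Total vertical stress at mid-clay: σ_v = 17.8×3.2 + 19×2.45 = 103.51 kPa.
Pore pressure: u = 9.81×(5.65 − 3.1) = 25.015 kPa.
Initial effective stress: σ'_0 = σ_v − u = 103.51 − 25.015 = 78.495 kPa.
Final effective stress: σ'_f = σ'_0 + Δσ = 78.495 + 103 = 181.5 kPa.
Normally consolidated clay, so the full stress increment lies on the virgin compression line:
S_c = C_c·H/(1+e₀)·log₁₀(σ'_f/σ'_0) = 0.41×4.9/(1+0.88)×log₁₀(181.5/78.495)
    = 1.0686 × 0.36403 = 0.389 m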